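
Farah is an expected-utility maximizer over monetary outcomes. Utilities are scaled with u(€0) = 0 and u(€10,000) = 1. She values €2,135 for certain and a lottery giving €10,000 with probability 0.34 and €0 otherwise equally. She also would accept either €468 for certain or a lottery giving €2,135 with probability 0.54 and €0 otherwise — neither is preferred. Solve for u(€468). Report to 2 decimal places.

0.18

From the first indifference, u(€2,135) = 0.34·u(€10,000) + 0.66·u(€0) = 0.34·1 + 0.66·0 = 0.34.
Then u(€468) = 0.54·u(€2,135) + 0.46·u(€0) = 0.54·0.34 + 0.46·0.00 = 0.1836.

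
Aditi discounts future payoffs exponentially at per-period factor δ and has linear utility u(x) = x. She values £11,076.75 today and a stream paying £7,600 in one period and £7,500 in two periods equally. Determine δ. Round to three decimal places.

δ ≈ 0.810

Equating present values: 11076.75 = 7600δ + 7500δ².
Rearranged: 7500δ² + 7600δ − 11076.75 = 0.
δ = (−7600 + √(7600² + 4·7500·11076.75)) / (2·7500) = (−7600 + √390062500.00) / 15000 ≈ 0.810.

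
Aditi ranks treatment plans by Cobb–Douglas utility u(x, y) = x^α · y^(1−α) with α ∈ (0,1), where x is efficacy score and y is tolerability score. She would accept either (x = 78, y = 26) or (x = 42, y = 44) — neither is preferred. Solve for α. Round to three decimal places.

α ≈ 0.459

Set the two utilities equal: 78^α·26^(1−α) = 42^α·44^(1−α).
(78/42)^α = (44/26)^(1−α); take logs: α·ln(78/42) = (1−α)·ln(44/26), i.e. α·0.619039 = (1−α)·0.526093.
So α/(1−α) = (0.526093)/(0.619039) = 0.849854, and α = 0.849854/1.849854 ≈ 0.459.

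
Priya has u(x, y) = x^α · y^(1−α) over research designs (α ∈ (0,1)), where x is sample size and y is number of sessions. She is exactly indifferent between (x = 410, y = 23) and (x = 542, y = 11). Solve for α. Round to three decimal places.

Indifference: 410^α · 23^(1−α) = 542^α · 11^(1−α).
Rearrange to (410/542)^α = (11/23)^(1−α) and take logs: α·-0.279109 = (1−α)·-0.737599.
Thus α·(-1.016708) = -0.737599, so α = -0.737599/-1.016708 ≈ 0.725.

α ≈ 0.725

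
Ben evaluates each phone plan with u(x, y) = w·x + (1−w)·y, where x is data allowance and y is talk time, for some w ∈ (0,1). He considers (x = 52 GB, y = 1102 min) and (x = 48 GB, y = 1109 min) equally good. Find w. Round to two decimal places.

Indifference: w·52 + (1−w)·1102 = w·48 + (1−w)·1109.
Collecting terms: w·4 = (1−w)·7.
Hence w = 7/(4+7) = 7/11 = 0.64.

w = 0.64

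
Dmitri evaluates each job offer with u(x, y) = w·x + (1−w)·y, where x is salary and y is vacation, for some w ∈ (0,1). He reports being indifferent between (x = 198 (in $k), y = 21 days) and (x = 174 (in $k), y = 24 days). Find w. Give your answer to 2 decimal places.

w = 0.11

Indifference: w·198 + (1−w)·21 = w·174 + (1−w)·24.
Rearranging, 24·w − 3·(1−w) = 0.
Hence w = 3/(24+3) = 3/27 = 0.11.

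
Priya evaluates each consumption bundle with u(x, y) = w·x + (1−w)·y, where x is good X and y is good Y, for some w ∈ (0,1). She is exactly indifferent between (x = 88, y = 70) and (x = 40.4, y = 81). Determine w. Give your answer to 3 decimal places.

w = 0.188

u(88,70) = u(40.4,81) means w·88 + (1−w)·70 = w·40.4 + (1−w)·81.
Rearranging, 47.6·w − 11·(1−w) = 0.
So w/(1−w) = 11/47.6 = 0.2311, giving w = 11/(47.6+11) = 0.188.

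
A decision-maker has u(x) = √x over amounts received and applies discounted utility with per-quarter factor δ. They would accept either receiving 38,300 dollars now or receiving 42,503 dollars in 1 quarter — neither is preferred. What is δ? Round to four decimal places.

δ ≈ 0.9493

The payoff in 1 quarter is discounted by δ, so u(38300) = δ·u(42503) and δ = u(38300)/u(42503).
Since u(x) = √x, δ = √(38300/42503) = 0.94927.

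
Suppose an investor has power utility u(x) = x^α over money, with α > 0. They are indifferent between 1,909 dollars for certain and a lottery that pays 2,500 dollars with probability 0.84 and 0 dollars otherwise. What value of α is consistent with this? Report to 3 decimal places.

α ≈ 0.646

Since u(0) = 0, the lottery's EU is 0.84·2500^α.
Indifference: 1909^α = 0.84·2500^α, so (1909/2500)^α = 0.84.
Taking logs: α·ln(1909/2500) = ln(0.84), so α = -0.174353 / -0.269711 ≈ 0.646.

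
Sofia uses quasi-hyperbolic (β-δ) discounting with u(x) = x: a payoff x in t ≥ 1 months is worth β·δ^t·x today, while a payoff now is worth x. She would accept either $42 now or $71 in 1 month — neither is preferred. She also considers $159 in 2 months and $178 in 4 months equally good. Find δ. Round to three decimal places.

δ ≈ 0.945

From the later pair, β·δ^2·159 = β·δ^4·178; dividing through, δ^2 = 159/178 = 0.89326, so δ = 0.94512.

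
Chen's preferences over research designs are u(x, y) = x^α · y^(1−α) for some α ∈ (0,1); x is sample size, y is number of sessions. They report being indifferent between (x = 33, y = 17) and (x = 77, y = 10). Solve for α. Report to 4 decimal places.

α ≈ 0.3851

The Cobb–Douglas utilities coincide, so 33^α·17^(1−α) = 77^α·10^(1−α).
Taking logs: α·ln 33 + (1−α)·ln 17 = α·ln 77 + (1−α)·ln 10, i.e. α·-0.8472979 = (1−α)·-0.5306283.
Thus α·(-1.3779262) = -0.5306283, so α = -0.5306283/-1.3779262 ≈ 0.3851.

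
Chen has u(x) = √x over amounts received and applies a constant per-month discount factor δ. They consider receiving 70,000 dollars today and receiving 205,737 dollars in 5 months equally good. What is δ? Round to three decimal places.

Equating discounted utilities: u(70000) = δ^5·u(205737) ⇒ δ^5 = u(70000)/u(205737).
Since u(x) = √x, δ^5 = √(70000/205737) = 0.58330.
So δ = 0.58330^(1/5) ≈ 0.898.

δ ≈ 0.898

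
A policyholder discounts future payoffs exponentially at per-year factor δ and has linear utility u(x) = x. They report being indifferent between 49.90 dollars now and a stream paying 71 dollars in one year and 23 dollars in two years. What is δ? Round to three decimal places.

δ ≈ 0.590

Equating present values: 49.90 = 71δ + 23δ².
That is, 23δ² + 71δ − 49.90 = 0, a quadratic in δ.
δ = (−71 + √(71² + 4·23·49.90)) / (2·23) = (−71 + √9631.80) / 46 ≈ 0.590.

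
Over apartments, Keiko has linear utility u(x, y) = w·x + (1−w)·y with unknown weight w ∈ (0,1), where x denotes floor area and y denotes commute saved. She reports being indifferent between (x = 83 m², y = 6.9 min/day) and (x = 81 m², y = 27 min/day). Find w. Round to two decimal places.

w = 0.91

Indifference: w·83 + (1−w)·6.9 = w·81 + (1−w)·27.
Collecting terms: w·2 = (1−w)·20.1.
Hence w = 20.1/(2+20.1) = 20.1/22.1 = 0.91.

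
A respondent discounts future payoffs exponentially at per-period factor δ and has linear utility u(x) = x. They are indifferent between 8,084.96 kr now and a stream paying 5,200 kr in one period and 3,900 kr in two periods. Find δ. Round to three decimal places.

Equating present values: 8084.96 = 5200δ + 3900δ².
Rearranged: 3900δ² + 5200δ − 8084.96 = 0.
By the quadratic formula (taking the positive root), δ = (−5200 + √153165376.00) / 7800 ≈ 0.920.

δ ≈ 0.920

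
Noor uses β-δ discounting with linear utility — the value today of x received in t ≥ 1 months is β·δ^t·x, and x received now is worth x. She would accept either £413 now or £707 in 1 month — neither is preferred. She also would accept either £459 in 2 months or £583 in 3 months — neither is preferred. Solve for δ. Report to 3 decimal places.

From the later pair, β·δ^2·459 = β·δ^3·583; dividing through, δ = 459/583 = 0.78731.

δ ≈ 0.787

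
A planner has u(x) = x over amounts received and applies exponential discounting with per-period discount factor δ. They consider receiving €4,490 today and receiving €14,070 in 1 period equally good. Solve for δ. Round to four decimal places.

The payoff in 1 period is discounted by δ, so u(4490) = δ·u(14070) and δ = u(4490)/u(14070).
With u(x) = x: δ = 4490/14070 = 0.31912.

δ ≈ 0.3191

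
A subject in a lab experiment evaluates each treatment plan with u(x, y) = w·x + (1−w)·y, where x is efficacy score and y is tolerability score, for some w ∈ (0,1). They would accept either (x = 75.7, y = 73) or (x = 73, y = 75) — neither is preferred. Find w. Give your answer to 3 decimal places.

w = 0.426

Indifference: w·75.7 + (1−w)·73 = w·73 + (1−w)·75.
Collecting terms: w·2.7 = (1−w)·2.
So w/(1−w) = 2/2.7 = 0.7407, giving w = 2/(2.7+2) = 0.426.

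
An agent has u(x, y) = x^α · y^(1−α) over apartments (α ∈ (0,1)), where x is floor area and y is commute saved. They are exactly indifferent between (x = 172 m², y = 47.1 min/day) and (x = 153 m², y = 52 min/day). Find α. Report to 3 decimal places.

α ≈ 0.458

The Cobb–Douglas utilities coincide, so 172^α·47.1^(1−α) = 153^α·52^(1−α).
(172/153)^α = (52/47.1)^(1−α); take logs: α·ln(172/153) = (1−α)·ln(52/47.1), i.e. α·0.117057 = (1−α)·0.098971.
With A = 0.117057 and B = 0.098971: α·A = (1−α)·B, so α = B/(A+B) = 0.098971/0.216028 ≈ 0.458.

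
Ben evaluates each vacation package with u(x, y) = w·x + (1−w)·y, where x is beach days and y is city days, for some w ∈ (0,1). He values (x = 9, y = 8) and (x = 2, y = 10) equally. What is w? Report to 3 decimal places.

w = 0.222

Indifference: w·9 + (1−w)·8 = w·2 + (1−w)·10.
Collecting terms: w·7 = (1−w)·2.
So w/(1−w) = 2/7 = 0.2857, giving w = 2/(7+2) = 0.222.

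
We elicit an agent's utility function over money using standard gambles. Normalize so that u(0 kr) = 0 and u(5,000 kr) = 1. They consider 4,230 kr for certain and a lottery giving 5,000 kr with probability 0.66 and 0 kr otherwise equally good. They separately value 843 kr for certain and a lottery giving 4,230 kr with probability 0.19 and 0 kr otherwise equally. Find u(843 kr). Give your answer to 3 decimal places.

0.125

From the first indifference, u(4,230 kr) = 0.66·u(5,000 kr) + 0.34·u(0 kr) = 0.66·1 + 0.34·0 = 0.66.
Chaining: u(843 kr) = 0.19·0.66 + 0.81·0.00 = 0.1254.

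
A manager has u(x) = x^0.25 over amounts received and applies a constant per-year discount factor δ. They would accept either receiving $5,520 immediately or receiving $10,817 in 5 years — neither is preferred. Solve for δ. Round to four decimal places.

δ ≈ 0.9669

The payoff in 5 years is discounted by δ^5, so u(5520) = δ^5·u(10817) and δ^5 = u(5520)/u(10817).
Since u(x) = x^0.25, δ^5 = (5520/10817)^0.25 = 0.51031^0.25 = 0.84520.
Taking the 5th root: δ = 0.84520^(1/5) ≈ 0.9669.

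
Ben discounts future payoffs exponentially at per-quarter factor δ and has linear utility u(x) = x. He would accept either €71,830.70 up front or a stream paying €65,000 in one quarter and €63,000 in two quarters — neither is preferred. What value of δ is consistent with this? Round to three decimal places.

δ ≈ 0.670

The stream is worth 65000δ + 63000δ² today, so 65000δ + 63000δ² = 71830.70.
So 63000δ² + 65000δ − 71830.70 = 0.
δ = (−65000 + √(65000² + 4·63000·71830.70)) / (2·63000) = (−65000 + √22326336400.00) / 126000 ≈ 0.670.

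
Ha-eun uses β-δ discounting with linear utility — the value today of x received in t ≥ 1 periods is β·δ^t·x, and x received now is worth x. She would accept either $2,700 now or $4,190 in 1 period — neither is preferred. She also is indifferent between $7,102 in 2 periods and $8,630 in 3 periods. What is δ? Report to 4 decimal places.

δ ≈ 0.8229

Both payoffs in the second observation are in the future, so β drops out: δ^2·7102 = δ^3·8630 ⇒ δ = 7102/8630 = 0.82294.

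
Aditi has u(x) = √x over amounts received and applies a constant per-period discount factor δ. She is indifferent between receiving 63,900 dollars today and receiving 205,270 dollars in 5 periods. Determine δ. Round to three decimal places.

Equating discounted utilities: u(63900) = δ^5·u(205270) ⇒ δ^5 = u(63900)/u(205270).
Since u(x) = √x, δ^5 = √(63900/205270) = 0.55794.
Taking the 5th root: δ = 0.55794^(1/5) ≈ 0.890.

δ ≈ 0.890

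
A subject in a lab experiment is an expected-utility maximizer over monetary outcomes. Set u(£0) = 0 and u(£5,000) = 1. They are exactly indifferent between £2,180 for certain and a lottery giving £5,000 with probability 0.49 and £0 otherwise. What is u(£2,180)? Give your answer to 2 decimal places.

0.49

By the standard-gamble method, u(£2,180) is just the indifference probability on the best outcome: 0.49.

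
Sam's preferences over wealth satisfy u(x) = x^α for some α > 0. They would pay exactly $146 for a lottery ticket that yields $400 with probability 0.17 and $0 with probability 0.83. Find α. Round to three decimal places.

α ≈ 1.758

EU(lottery) = 0.17·400^α + 0.83·0 = 0.17·400^α.
Setting u(146) equal to that: 146^α = 0.17·400^α ⇒ (146/400)^α = 0.17.
α = ln(0.17) / ln(146/400) = -1.771957/-1.007858 ≈ 1.758.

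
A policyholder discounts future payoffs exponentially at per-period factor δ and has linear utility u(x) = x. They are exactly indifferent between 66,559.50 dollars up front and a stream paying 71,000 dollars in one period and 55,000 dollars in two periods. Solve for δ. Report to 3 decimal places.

The stream is worth 71000δ + 55000δ² today, so 71000δ + 55000δ² = 66559.50.
Rearranged: 55000δ² + 71000δ − 66559.50 = 0.
The positive root is δ = [−71000 + √(71000² + 4·55000·66559.50)] / (2·55000) = (−71000 + 140300.000)/110000 ≈ 0.630.

δ ≈ 0.630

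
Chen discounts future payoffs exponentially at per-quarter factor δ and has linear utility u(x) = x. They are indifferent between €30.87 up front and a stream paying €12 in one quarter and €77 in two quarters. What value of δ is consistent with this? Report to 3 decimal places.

The stream is worth 12δ + 77δ² today, so 12δ + 77δ² = 30.87.
Rearranged: 77δ² + 12δ − 30.87 = 0.
By the quadratic formula (taking the positive root), δ = (−12 + √9651.96) / 154 ≈ 0.560.

δ ≈ 0.560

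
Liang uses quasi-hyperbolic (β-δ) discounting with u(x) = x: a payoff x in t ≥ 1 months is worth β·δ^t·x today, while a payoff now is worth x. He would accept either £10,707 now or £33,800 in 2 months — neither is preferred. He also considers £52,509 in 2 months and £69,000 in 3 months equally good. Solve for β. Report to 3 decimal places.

The second indifference involves only future payoffs, so β cancels: β·δ^2·52509 = β·δ^3·69000, giving δ = 52509/69000 = 0.76100.
The first indifference: 10707 = β·δ^2·33800, so β = 10707/(δ^2·33800) = 10707/(0.57912·33800) ≈ 0.547.

β ≈ 0.547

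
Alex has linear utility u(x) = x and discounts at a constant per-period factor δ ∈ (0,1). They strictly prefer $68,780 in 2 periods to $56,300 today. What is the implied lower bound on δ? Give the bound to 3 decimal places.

δ > 0.905

The preference means 56300 < δ^2·68780.
So δ^2 > 56300/68780 = 0.81855; taking the square root of both positive sides preserves the inequality.
δ > 0.81855^(1/2) = 0.905.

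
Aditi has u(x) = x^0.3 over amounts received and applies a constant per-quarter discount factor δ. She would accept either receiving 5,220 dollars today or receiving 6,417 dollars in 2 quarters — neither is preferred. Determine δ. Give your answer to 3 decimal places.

δ ≈ 0.970

Indifference means u(5220) = δ^2 · u(6417), so δ^2 = u(5220)/u(6417).
Since u(x) = x^0.3, δ^2 = (5220/6417)^0.3 = 0.81346^0.3 = 0.93994.
So δ = 0.93994^(1/2) ≈ 0.970.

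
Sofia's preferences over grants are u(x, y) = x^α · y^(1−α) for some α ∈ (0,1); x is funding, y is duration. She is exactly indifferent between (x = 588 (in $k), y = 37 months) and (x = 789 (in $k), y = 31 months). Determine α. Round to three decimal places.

α ≈ 0.376

Set the two utilities equal: 588^α·37^(1−α) = 789^α·31^(1−α).
(588/789)^α = (31/37)^(1−α); take logs: α·ln(588/789) = (1−α)·ln(31/37), i.e. α·-0.294039 = (1−α)·-0.176931.
With A = -0.294039 and B = -0.176931: α·A = (1−α)·B, so α = B/(A+B) = -0.176931/-0.470970 ≈ 0.376.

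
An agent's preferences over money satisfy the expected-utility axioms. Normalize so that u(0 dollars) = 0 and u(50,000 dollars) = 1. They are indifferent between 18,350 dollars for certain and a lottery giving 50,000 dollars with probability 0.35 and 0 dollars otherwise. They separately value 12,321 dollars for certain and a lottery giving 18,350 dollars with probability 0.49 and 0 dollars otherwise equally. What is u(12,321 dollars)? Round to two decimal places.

0.17

The first gamble pins u(18,350 dollars): it must equal 0.35·1 + 0.65·0 = 0.35.
Then u(12,321 dollars) = 0.49·u(18,350 dollars) + 0.51·u(0 dollars) = 0.49·0.35 + 0.51·0.00 = 0.1715.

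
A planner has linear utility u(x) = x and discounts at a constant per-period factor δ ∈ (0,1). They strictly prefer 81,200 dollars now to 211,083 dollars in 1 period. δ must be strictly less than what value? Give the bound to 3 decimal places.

Comparing present values: 81200 > δ·211083.
So δ < 81200/211083 = 0.38468.

δ < 0.385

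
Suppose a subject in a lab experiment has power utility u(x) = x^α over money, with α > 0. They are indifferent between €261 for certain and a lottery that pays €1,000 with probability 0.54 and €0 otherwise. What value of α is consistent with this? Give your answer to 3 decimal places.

α ≈ 0.459

Since u(0) = 0, the lottery's EU is 0.54·1000^α.
Indifference: 261^α = 0.54·1000^α, so (261/1000)^α = 0.54.
Take logs: α = ln 0.54 / ln(261/1000) ≈ 0.45873.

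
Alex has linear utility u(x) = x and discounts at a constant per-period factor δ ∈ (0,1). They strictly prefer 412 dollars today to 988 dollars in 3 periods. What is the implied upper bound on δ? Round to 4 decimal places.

δ < 0.7471

Comparing present values: 412 > δ^3·988.
Hence δ^3 < 412/988 = 0.41700, and x ↦ x^(1/3) is increasing on (0,∞).
δ < 0.41700^(1/3) = 0.7471.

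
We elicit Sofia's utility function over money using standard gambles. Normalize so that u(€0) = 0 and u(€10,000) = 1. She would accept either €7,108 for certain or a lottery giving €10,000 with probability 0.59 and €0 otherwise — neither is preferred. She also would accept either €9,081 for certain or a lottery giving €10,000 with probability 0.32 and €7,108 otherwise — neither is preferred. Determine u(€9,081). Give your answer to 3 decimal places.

From the first indifference, u(€7,108) = 0.59·u(€10,000) + 0.41·u(€0) = 0.59·1 + 0.41·0 = 0.59.
The second indifference gives u(€9,081) = 0.32·u(€10,000) + 0.68·u(€7,108) = 0.32·1.00 + 0.68·0.59 = 0.7212.

0.721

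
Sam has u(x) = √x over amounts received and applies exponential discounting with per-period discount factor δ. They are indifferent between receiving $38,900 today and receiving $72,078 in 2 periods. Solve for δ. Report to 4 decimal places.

The payoff in 2 periods is discounted by δ^2, so u(38900) = δ^2·u(72078) and δ^2 = u(38900)/u(72078).
With u(x) = √x: δ^2 = √38900/√72078 = √(38900/72078) = 0.73464.
Hence δ = (0.73464)^(1/2) = 0.857110.

δ ≈ 0.8571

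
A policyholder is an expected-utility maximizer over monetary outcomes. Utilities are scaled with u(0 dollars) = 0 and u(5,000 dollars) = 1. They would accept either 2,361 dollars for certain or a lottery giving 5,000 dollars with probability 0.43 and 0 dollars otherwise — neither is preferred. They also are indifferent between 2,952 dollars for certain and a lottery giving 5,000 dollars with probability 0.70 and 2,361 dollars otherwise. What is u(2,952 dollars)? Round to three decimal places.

First, u(2,361 dollars) = 0.43·u(5,000 dollars) + 0.57·u(0 dollars) = 0.43.
The second indifference gives u(2,952 dollars) = 0.70·u(5,000 dollars) + 0.30·u(2,361 dollars) = 0.70·1.00 + 0.30·0.43 = 0.8290.

0.829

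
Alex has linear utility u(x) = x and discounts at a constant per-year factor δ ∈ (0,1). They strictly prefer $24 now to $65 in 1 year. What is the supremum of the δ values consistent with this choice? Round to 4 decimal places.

Comparing present values: 24 > δ·65.
So δ < 24/65 = 0.36923.

δ < 0.3692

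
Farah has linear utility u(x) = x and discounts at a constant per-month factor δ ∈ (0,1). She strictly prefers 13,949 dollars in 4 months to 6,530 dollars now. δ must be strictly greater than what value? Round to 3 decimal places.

δ > 0.827

Comparing present values: 6530 < δ^4·13949.
Hence δ^4 > 6530/13949 = 0.46813, and x ↦ x^(1/4) is increasing on (0,∞).
δ > (6530/13949)^(1/4) ≈ 0.827.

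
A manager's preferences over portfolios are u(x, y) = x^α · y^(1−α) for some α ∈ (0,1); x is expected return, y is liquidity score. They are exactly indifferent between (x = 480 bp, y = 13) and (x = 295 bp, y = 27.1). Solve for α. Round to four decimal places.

Indifference: 480^α · 13^(1−α) = 295^α · 27.1^(1−α).
Rearrange to (480/295)^α = (27.1/13)^(1−α) and take logs: α·0.4868107 = (1−α)·0.7345844.
With A = 0.4868107 and B = 0.7345844: α·A = (1−α)·B, so α = B/(A+B) = 0.7345844/1.2213951 ≈ 0.6014.

α ≈ 0.6014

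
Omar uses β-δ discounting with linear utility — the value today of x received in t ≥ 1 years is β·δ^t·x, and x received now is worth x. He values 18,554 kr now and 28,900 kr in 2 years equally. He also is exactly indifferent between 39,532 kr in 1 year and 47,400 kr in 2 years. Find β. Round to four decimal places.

β ≈ 0.9230

The second indifference involves only future payoffs, so β cancels: β·δ^1·39532 = β·δ^2·47400, giving δ = 39532/47400 = 0.83401.
The first indifference: 18554 = β·δ^2·28900, so β = 18554/(δ^2·28900) = 18554/(0.69557·28900) ≈ 0.9230.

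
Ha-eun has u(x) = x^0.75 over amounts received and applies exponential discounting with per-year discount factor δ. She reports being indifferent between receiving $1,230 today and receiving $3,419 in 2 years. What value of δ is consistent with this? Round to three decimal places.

Equating discounted utilities: u(1230) = δ^2·u(3419) ⇒ δ^2 = u(1230)/u(3419).
Since u(x) = x^0.75, δ^2 = (1230/3419)^0.75 = 0.35975^0.75 = 0.46452.
So δ = 0.46452^(1/2) ≈ 0.682.

δ ≈ 0.682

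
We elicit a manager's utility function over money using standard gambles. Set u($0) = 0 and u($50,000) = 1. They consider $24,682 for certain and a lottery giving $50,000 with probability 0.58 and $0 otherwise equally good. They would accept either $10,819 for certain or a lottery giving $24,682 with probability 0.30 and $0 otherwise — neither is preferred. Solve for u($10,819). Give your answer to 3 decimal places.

From the first indifference, u($24,682) = 0.58·u($50,000) + 0.42·u($0) = 0.58·1 + 0.42·0 = 0.58.
Then u($10,819) = 0.30·u($24,682) + 0.70·u($0) = 0.30·0.58 + 0.70·0.00 = 0.1740.

0.174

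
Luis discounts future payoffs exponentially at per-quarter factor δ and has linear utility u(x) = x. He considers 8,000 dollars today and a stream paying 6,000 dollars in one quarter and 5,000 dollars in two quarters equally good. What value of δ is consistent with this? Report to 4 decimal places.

δ ≈ 0.8000

Equating present values: 8000 = 6000δ + 5000δ².
Rearranged: 5000δ² + 6000δ − 8000 = 0.
The positive root is δ = [−6000 + √(6000² + 4·5000·8000)] / (2·5000) = (−6000 + 14000.000)/10000 ≈ 0.8000.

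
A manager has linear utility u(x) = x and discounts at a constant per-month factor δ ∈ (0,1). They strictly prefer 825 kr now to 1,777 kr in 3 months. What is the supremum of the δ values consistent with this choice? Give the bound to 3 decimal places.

Comparing present values: 825 > δ^3·1777.
Dividing by 1777: δ^3 < 0.46427. Both sides are positive, so the cube root keeps the direction.
δ < 0.46427^(1/3) = 0.774.

δ < 0.774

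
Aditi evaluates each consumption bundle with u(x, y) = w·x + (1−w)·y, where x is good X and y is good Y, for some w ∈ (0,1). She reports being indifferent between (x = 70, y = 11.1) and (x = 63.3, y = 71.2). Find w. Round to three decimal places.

Indifference: w·70 + (1−w)·11.1 = w·63.3 + (1−w)·71.2.
Rearranging, 6.7·w − 60.1·(1−w) = 0.
The marginal rate of substitution is 60.1/6.7, so w = 60.1/(6.7+60.1) = 0.900.

w = 0.900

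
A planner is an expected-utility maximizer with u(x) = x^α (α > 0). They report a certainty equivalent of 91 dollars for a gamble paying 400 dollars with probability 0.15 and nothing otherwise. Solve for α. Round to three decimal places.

α ≈ 1.281

Since u(0) = 0, the lottery's EU is 0.15·400^α.
Setting u(91) equal to that: 91^α = 0.15·400^α ⇒ (91/400)^α = 0.15.
Taking logs: α·ln(91/400) = ln(0.15), so α = -1.897120 / -1.480605 ≈ 1.281.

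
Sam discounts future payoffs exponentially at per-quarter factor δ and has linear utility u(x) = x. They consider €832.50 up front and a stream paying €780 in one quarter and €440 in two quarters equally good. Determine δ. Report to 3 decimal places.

δ ≈ 0.750

Equating present values: 832.50 = 780δ + 440δ².
So 440δ² + 780δ − 832.50 = 0.
By the quadratic formula (taking the positive root), δ = (−780 + √2073600.00) / 880 ≈ 0.750.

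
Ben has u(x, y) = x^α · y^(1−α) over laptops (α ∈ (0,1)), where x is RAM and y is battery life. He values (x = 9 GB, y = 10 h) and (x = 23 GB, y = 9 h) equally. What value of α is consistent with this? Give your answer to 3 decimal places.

Indifference: 9^α · 10^(1−α) = 23^α · 9^(1−α).
(9/23)^α = (9/10)^(1−α); take logs: α·ln(9/23) = (1−α)·ln(9/10), i.e. α·-0.938270 = (1−α)·-0.105361.
So α/(1−α) = (-0.105361)/(-0.938270) = 0.112293, and α = 0.112293/1.112293 ≈ 0.101.

α ≈ 0.101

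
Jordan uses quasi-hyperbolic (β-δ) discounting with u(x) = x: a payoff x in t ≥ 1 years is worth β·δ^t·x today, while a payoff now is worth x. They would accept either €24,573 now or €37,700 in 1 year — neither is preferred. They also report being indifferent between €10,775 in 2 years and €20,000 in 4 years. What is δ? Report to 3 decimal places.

From the later pair, β·δ^2·10775 = β·δ^4·20000; dividing through, δ^2 = 10775/20000 = 0.53875, so δ = 0.73400.

δ ≈ 0.734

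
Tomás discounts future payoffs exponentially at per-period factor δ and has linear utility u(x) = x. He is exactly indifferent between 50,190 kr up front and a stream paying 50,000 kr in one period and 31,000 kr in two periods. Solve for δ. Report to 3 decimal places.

δ ≈ 0.700

Equating present values: 50190 = 50000δ + 31000δ².
That is, 31000δ² + 50000δ − 50190 = 0, a quadratic in δ.
The positive root is δ = [−50000 + √(50000² + 4·31000·50190)] / (2·31000) = (−50000 + 93400.000)/62000 ≈ 0.700.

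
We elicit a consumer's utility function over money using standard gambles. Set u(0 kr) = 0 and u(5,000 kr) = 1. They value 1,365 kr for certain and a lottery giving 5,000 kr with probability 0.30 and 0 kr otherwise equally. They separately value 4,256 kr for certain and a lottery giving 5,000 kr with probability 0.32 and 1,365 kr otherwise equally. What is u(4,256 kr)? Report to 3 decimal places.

First, u(1,365 kr) = 0.30·u(5,000 kr) + 0.70·u(0 kr) = 0.30.
Chaining: u(4,256 kr) = 0.32·1.00 + 0.68·0.30 = 0.5240.

0.524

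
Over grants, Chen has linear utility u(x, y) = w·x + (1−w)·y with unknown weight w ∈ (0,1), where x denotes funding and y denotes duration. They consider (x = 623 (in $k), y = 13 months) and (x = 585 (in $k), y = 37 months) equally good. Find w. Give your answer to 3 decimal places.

Indifference: w·623 + (1−w)·13 = w·585 + (1−w)·37.
Rearranging, 38·w − 24·(1−w) = 0.
The marginal rate of substitution is 24/38, so w = 24/(38+24) = 0.387.

w = 0.387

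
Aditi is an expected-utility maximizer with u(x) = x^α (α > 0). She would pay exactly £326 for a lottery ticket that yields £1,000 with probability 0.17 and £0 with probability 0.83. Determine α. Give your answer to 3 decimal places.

α ≈ 1.581

EU(lottery) = 0.17·1000^α + 0.83·0 = 0.17·1000^α.
Equating: 326^α = 0.17·1000^α, i.e. 0.3260^α = 0.17.
Take logs: α = ln 0.17 / ln(326/1000) ≈ 1.58089.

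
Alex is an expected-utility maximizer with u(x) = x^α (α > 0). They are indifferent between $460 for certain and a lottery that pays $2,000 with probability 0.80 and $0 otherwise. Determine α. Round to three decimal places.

α ≈ 0.152

The lottery's expected utility is 0.80·u(2000) + 0.20·u(0) = 0.80·2000^α (since u(0) = 0 for α > 0).
Equating: 460^α = 0.80·2000^α, i.e. 0.2300^α = 0.80.
Take logs: α = ln 0.80 / ln(460/2000) ≈ 0.15183.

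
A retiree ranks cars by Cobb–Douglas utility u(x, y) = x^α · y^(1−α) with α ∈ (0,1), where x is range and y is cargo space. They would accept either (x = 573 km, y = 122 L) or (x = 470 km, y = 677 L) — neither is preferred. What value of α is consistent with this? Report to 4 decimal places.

α ≈ 0.8964

The Cobb–Douglas utilities coincide, so 573^α·122^(1−α) = 470^α·677^(1−α).
Taking logs: α·ln 573 + (1−α)·ln 122 = α·ln 470 + (1−α)·ln 677, i.e. α·0.1981530 = (1−α)·1.7136502.
With A = 0.1981530 and B = 1.7136502: α·A = (1−α)·B, so α = B/(A+B) = 1.7136502/1.9118032 ≈ 0.8964.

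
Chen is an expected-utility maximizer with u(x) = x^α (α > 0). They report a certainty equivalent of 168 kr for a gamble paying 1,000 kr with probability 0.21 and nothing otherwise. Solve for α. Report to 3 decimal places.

α ≈ 0.875

The lottery's expected utility is 0.21·u(1000) + 0.79·u(0) = 0.21·1000^α (since u(0) = 0 for α > 0).
Indifference: 168^α = 0.21·1000^α, so (168/1000)^α = 0.21.
Taking logs: α·ln(168/1000) = ln(0.21), so α = -1.560648 / -1.783791 ≈ 0.875.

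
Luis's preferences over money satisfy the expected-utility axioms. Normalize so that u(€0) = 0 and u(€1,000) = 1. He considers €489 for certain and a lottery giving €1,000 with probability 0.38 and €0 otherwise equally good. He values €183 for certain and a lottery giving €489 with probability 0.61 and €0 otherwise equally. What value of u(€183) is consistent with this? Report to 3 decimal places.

From the first indifference, u(€489) = 0.38·u(€1,000) + 0.62·u(€0) = 0.38·1 + 0.62·0 = 0.38.
Chaining: u(€183) = 0.61·0.38 + 0.39·0.00 = 0.2318.

0.232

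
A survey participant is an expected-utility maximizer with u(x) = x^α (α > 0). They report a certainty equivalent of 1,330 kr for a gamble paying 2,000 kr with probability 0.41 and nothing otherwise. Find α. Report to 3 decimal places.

Since u(0) = 0, the lottery's EU is 0.41·2000^α.
Equating: 1330^α = 0.41·2000^α, i.e. 0.6650^α = 0.41.
Take logs: α = ln 0.41 / ln(1330/2000) ≈ 2.18546.

α ≈ 2.185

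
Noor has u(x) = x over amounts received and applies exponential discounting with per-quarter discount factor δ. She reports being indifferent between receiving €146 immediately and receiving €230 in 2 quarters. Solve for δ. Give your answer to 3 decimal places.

δ ≈ 0.797

The payoff in 2 quarters is discounted by δ^2, so u(146) = δ^2·u(230) and δ^2 = u(146)/u(230).
With u(x) = x: δ^2 = 146/230 = 0.63478.
So δ = 0.63478^(1/2) ≈ 0.797.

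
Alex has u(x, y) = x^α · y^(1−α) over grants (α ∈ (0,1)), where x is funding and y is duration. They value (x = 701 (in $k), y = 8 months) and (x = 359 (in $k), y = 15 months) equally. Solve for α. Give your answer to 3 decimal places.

Set the two utilities equal: 701^α·8^(1−α) = 359^α·15^(1−α).
Taking logs: α·ln 701 + (1−α)·ln 8 = α·ln 359 + (1−α)·ln 15, i.e. α·0.669185 = (1−α)·0.628609.
Thus α·(1.297794) = 0.628609, so α = 0.628609/1.297794 ≈ 0.484.

α ≈ 0.484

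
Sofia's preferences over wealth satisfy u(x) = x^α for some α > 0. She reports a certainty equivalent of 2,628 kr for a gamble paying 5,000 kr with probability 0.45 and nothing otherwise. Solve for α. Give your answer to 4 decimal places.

Since u(0) = 0, the lottery's EU is 0.45·5000^α.
Setting u(2628) equal to that: 2628^α = 0.45·5000^α ⇒ (2628/5000)^α = 0.45.
α = ln(0.45) / ln(2628/5000) = -0.7985077/-0.6432148 ≈ 1.2414.

α ≈ 1.2414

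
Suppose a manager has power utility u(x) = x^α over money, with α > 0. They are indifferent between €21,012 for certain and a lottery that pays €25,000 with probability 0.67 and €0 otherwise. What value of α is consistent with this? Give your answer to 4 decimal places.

The lottery's expected utility is 0.67·u(25000) + 0.33·u(0) = 0.67·25000^α (since u(0) = 0 for α > 0).
Equating: 21012^α = 0.67·25000^α, i.e. 0.8405^α = 0.67.
α = ln(0.67) / ln(21012/25000) = -0.4004776/-0.1737821 ≈ 2.3045.

α ≈ 2.3045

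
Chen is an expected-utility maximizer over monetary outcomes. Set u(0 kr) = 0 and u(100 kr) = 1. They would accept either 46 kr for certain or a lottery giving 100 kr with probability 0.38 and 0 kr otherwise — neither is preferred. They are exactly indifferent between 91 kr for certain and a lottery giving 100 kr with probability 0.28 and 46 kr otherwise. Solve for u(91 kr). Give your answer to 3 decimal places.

First, u(46 kr) = 0.38·u(100 kr) + 0.62·u(0 kr) = 0.38.
Chaining: u(91 kr) = 0.28·1.00 + 0.72·0.38 = 0.5536.

0.554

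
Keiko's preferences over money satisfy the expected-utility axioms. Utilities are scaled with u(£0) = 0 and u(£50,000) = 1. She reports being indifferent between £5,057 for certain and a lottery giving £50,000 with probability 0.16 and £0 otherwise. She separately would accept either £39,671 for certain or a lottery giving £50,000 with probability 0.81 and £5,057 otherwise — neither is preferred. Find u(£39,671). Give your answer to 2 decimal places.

From the first indifference, u(£5,057) = 0.16·u(£50,000) + 0.84·u(£0) = 0.16·1 + 0.84·0 = 0.16.
The second indifference gives u(£39,671) = 0.81·u(£50,000) + 0.19·u(£5,057) = 0.81·1.00 + 0.19·0.16 = 0.8404.

0.84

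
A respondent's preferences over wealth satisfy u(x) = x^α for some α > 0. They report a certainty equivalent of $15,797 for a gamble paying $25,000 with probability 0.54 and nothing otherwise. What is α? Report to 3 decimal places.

α ≈ 1.342

Since u(0) = 0, the lottery's EU is 0.54·25000^α.
Setting u(15797) equal to that: 15797^α = 0.54·25000^α ⇒ (15797/25000)^α = 0.54.
α = ln(0.54) / ln(15797/25000) = -0.616186/-0.459056 ≈ 1.342.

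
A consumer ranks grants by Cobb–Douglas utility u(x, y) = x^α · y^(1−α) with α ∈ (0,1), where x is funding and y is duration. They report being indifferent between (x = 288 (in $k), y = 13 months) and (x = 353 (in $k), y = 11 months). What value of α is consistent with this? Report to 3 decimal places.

Set the two utilities equal: 288^α·13^(1−α) = 353^α·11^(1−α).
Rearrange to (288/353)^α = (11/13)^(1−α) and take logs: α·-0.203508 = (1−α)·-0.167054.
With A = -0.203508 and B = -0.167054: α·A = (1−α)·B, so α = B/(A+B) = -0.167054/-0.370562 ≈ 0.451.

α ≈ 0.451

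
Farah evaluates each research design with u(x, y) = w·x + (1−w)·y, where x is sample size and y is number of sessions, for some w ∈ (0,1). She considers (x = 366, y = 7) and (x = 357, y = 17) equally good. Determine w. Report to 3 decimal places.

w = 0.526

Indifference: w·366 + (1−w)·7 = w·357 + (1−w)·17.
w·(366−357) = (1−w)·(17−7), i.e. w·9 = (1−w)·10.
The marginal rate of substitution is 10/9, so w = 10/(9+10) = 0.526.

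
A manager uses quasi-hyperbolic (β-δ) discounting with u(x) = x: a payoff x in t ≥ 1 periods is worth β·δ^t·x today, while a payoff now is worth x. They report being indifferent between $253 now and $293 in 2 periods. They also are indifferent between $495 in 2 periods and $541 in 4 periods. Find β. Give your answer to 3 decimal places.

β ≈ 0.944

From the later pair, β·δ^2·495 = β·δ^4·541; dividing through, δ^2 = 495/541 = 0.91497, so δ = 0.95654.
Now use the now-vs-future pair: 253 = β·δ^2·293 gives β = 253/(0.91497·293) ≈ 0.944.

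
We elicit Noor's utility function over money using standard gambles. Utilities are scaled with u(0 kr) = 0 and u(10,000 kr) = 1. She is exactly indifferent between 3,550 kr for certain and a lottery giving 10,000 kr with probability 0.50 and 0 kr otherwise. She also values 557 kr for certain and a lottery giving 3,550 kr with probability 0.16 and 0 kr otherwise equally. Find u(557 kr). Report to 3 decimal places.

0.080

First, u(3,550 kr) = 0.50·u(10,000 kr) + 0.50·u(0 kr) = 0.50.
The second indifference gives u(557 kr) = 0.16·u(3,550 kr) + 0.84·u(0 kr) = 0.16·0.50 + 0.84·0.00 = 0.0800.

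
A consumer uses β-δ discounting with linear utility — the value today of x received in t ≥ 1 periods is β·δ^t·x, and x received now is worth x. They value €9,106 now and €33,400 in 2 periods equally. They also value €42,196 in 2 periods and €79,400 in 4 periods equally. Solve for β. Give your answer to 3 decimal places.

From the later pair, β·δ^2·42196 = β·δ^4·79400; dividing through, δ^2 = 42196/79400 = 0.53144, so δ = 0.72900.
Now use the now-vs-future pair: 9106 = β·δ^2·33400 gives β = 9106/(0.53144·33400) ≈ 0.513.

β ≈ 0.513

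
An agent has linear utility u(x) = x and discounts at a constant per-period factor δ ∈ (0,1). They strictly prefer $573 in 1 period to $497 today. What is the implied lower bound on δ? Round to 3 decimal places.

Comparing present values: 497 < δ·573.
Dividing through by 573 gives δ > 0.86736.

δ > 0.867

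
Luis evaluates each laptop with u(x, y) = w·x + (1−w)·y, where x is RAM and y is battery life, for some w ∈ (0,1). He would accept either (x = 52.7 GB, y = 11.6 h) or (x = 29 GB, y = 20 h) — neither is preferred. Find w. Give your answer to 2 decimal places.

w = 0.26

u(52.7,11.6) = u(29,20) means w·52.7 + (1−w)·11.6 = w·29 + (1−w)·20.
Collecting terms: w·23.7 = (1−w)·8.4.
Hence w = 8.4/(23.7+8.4) = 8.4/32.1 = 0.26.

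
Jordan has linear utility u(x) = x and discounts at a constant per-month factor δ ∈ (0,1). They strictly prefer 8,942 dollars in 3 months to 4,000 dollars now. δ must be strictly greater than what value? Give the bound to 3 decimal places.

δ > 0.765

Comparing present values: 4000 < δ^3·8942.
So δ^3 > 4000/8942 = 0.44733; taking the cube root of both positive sides preserves the inequality.
δ > 0.44733^(1/3) = 0.765.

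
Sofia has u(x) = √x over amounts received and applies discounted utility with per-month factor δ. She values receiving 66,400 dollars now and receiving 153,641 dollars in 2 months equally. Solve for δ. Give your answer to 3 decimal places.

Indifference means u(66400) = δ^2 · u(153641), so δ^2 = u(66400)/u(153641).
Since u(x) = √x, δ^2 = √(66400/153641) = 0.65740.
Taking the square root: δ = 0.65740^(1/2) ≈ 0.811.

δ ≈ 0.811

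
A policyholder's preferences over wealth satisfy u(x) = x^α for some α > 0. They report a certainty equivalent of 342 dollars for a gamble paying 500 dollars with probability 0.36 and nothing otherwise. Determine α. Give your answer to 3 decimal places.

EU(lottery) = 0.36·500^α + 0.64·0 = 0.36·500^α.
Indifference: 342^α = 0.36·500^α, so (342/500)^α = 0.36.
Taking logs: α·ln(342/500) = ln(0.36), so α = -1.021651 / -0.379797 ≈ 2.690.

α ≈ 2.690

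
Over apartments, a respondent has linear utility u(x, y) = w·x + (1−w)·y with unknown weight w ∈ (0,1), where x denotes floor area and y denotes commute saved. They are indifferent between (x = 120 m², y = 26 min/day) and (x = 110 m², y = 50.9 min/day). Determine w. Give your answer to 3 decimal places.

u(120,26) = u(110,50.9) means w·120 + (1−w)·26 = w·110 + (1−w)·50.9.
w·(120−110) = (1−w)·(50.9−26), i.e. w·10 = (1−w)·24.9.
The marginal rate of substitution is 24.9/10, so w = 24.9/(10+24.9) = 0.713.

w = 0.713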